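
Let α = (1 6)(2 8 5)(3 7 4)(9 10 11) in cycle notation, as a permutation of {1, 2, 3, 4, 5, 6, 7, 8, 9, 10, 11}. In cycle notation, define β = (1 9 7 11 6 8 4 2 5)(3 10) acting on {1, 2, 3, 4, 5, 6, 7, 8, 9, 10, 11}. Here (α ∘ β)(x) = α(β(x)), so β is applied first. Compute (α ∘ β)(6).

First apply β: β(6) = 8, then α(8) = 5. Thus (α ∘ β)(6) = 5.

5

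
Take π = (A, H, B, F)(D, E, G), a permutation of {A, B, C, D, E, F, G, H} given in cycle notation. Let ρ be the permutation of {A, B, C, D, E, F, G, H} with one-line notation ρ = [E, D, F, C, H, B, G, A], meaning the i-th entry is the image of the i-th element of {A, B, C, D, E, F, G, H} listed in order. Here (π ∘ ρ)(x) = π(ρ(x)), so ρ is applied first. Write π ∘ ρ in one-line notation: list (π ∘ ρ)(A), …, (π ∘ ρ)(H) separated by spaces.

Chase each element through ρ then π: A → E → G; B → D → E; C → F → A; D → C → C; E → H → B; F → B → F; G → G → D; H → A → H.
So π ∘ ρ in one-line form is G E A C B F D H.

G E A C B F D H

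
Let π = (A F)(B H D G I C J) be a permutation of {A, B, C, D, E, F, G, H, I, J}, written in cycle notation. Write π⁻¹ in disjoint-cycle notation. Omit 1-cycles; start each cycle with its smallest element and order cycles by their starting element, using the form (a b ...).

Inverting a permutation written in cycle notation just reverses the order within every cycle.
Reversing each cycle of π and rotating so the smallest element leads gives (A F)(B J C I G D H).

(A F)(B J C I G D H)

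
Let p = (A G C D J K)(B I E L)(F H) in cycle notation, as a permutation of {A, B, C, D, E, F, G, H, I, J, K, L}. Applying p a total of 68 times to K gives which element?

K lies in the 6-cycle (A G C D J K).
Since the cycle has length 6, p^68 acts on it the same as p^2 (68 mod 6 = 2).
Stepping 2 places around the cycle: K → A → G.

G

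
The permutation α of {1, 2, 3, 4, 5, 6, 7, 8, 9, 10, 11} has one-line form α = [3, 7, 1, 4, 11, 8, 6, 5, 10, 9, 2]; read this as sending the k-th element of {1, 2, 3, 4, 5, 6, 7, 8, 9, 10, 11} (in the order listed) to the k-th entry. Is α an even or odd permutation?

In disjoint-cycle form the cycle lengths are 6, 2, 2, 1.
A cycle is odd iff its length is even; α has 3 even-length cycles, so sgn(α) = (−1)^3 and α is odd.

odd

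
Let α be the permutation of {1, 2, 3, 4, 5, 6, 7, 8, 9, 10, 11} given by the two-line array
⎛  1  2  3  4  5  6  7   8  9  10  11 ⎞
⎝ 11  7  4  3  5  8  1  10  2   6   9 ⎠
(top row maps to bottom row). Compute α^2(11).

2

Tracing 11 → 9 → … returns to 11 after 5 steps, so 11 lies in a 5-cycle (1 11 9 2 7).
Stepping 2 places around the cycle: 11 → 9 → 2.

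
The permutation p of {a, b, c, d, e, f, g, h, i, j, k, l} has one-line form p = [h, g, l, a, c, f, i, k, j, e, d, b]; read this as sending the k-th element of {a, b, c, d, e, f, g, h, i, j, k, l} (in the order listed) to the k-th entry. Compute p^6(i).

g

Tracing i → j → … returns to i after 7 steps, so i lies in a 7-cycle (b, g, i, j, e, c, l).
Advancing 6 steps from i: i → j → e → c → l → b → g.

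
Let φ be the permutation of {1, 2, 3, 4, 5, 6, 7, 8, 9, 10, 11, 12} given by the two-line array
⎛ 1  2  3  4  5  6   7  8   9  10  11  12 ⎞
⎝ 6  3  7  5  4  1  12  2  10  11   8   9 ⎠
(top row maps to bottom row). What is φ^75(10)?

2

Tracing 10 → 11 → … returns to 10 after 8 steps, so 10 lies in an 8-cycle (2, 3, 7, 12, 9, 10, 11, 8).
Since the cycle has length 8, φ^75 acts on it the same as φ^3 (75 mod 8 = 3).
Advancing 3 steps from 10: 10 → 11 → 8 → 2.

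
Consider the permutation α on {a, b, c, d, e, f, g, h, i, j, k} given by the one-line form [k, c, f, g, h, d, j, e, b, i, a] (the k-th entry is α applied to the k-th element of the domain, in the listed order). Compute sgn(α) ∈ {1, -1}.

In disjoint-cycle form the cycle lengths are 7, 2, 2.
A cycle of length ℓ contributes ℓ−1 transpositions, so α is a product of 6 + 1 + 1 = 8 transpositions — even.

1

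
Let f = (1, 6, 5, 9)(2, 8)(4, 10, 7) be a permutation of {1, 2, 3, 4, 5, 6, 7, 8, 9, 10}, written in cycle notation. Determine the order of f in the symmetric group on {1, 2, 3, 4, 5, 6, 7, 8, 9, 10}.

The disjoint cycles have lengths 4, 3, 2, 1.
The order of f is the least common multiple of its cycle lengths: lcm(4, 3, 2) = 12.

12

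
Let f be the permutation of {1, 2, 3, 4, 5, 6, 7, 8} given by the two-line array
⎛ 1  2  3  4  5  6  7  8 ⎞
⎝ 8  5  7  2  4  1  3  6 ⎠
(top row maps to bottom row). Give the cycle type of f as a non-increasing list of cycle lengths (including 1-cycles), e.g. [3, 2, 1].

The disjoint cycles are (1, 8, 6)(2, 5, 4)(3, 7), with lengths 3, 3, 2 in non-increasing order.

[3, 3, 2]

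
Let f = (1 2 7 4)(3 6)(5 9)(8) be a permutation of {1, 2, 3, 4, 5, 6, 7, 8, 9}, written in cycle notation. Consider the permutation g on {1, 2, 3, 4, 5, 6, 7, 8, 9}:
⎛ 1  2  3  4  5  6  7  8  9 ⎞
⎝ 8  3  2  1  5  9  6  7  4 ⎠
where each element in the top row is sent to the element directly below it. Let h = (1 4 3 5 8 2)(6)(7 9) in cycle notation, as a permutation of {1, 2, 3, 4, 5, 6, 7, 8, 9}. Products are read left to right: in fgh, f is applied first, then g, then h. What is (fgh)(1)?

5

Chase 1: f(1) = 2; g(2) = 3; h(3) = 5. Hence (fgh)(1) = 5.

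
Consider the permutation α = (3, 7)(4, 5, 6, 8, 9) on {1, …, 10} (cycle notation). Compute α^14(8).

6

8 lies in the 5-cycle (4, 5, 6, 8, 9).
Powers repeat with period 5 on this cycle, and 14 mod 5 = 4, so α^14(8) = α^4(8).
Advancing 4 steps from 8: 8 → 9 → 4 → 5 → 6.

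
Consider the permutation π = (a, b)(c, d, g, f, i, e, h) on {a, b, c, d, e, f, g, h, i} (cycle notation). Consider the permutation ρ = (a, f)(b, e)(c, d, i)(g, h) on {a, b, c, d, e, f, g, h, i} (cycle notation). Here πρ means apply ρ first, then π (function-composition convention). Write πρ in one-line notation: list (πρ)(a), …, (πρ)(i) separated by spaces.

For each element, apply ρ then π: a → f → i; b → e → h; c → d → g; d → i → e; e → b → a; f → a → b; g → h → c; h → g → f; i → c → d.
So πρ in one-line form is i h g e a b c f d.

i h g e a b c f d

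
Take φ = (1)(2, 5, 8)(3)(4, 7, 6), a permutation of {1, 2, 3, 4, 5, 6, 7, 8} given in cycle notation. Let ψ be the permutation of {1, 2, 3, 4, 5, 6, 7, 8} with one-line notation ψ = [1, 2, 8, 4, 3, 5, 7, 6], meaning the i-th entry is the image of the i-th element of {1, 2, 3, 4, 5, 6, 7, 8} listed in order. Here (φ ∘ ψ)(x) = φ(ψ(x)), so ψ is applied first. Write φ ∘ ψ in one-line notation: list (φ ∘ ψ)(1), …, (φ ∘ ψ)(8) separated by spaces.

For each element, apply ψ then φ: 1 → 1 → 1; 2 → 2 → 5; 3 → 8 → 2; 4 → 4 → 7; 5 → 3 → 3; 6 → 5 → 8; 7 → 7 → 6; 8 → 6 → 4.
So φ ∘ ψ in one-line form is 1 5 2 7 3 8 6 4.

1 5 2 7 3 8 6 4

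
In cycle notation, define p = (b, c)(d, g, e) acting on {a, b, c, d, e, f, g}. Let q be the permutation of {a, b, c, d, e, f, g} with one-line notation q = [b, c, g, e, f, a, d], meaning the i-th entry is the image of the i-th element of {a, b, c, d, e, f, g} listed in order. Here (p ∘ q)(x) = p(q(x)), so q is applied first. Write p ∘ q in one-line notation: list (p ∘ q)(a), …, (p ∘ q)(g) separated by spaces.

c b e d f a g

(p ∘ q)(x) = p(q(x)). Computing each image: p(q(a)) = p(b) = c, p(q(b)) = p(c) = b, p(q(c)) = p(g) = e, p(q(d)) = p(e) = d, p(q(e)) = p(f) = f, p(q(f)) = p(a) = a, p(q(g)) = p(d) = g.
Hence p ∘ q = [c b e d f a g].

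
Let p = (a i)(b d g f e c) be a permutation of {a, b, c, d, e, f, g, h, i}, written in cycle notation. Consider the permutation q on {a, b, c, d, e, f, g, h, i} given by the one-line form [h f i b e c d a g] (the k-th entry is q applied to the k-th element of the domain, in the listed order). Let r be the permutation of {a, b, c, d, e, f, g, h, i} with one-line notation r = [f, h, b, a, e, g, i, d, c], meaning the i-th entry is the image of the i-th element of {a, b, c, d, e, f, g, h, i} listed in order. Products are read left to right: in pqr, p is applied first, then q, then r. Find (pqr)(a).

Apply the permutations in order: p(a) = i, then q(i) = g, then r(g) = i. So (pqr)(a) = i.

i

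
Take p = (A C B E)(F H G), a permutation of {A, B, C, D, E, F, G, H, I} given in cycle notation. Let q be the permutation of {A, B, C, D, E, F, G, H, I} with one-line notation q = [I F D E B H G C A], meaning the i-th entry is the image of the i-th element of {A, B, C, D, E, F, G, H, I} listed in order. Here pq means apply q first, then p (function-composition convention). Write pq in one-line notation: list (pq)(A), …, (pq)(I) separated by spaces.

I H D A E G F B C

Chase each element through q then p: A → I → I; B → F → H; C → D → D; D → E → A; E → B → E; F → H → G; G → G → F; H → C → B; I → A → C.
So pq in one-line form is I H D A E G F B C.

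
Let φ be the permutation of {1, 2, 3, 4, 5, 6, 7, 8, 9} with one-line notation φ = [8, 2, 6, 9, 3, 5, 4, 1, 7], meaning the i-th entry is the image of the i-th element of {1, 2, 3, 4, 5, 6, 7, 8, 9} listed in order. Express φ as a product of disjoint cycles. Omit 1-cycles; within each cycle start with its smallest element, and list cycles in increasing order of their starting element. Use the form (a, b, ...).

From 1: 1 → 8 → 1, closing the cycle (1, 8).
Continuing from each remaining unvisited element yields (1, 8)(3, 6, 5)(4, 9, 7).

(1, 8)(3, 6, 5)(4, 9, 7)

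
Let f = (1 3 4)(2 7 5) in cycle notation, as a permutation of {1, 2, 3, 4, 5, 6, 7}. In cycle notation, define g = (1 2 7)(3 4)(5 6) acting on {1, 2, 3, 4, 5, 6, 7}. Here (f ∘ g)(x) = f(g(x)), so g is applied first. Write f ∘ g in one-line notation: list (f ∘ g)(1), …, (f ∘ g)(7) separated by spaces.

Chase each element through g then f: 1 → 2 → 7; 2 → 7 → 5; 3 → 4 → 1; 4 → 3 → 4; 5 → 6 → 6; 6 → 5 → 2; 7 → 1 → 3.
So f ∘ g in one-line form is 7 5 1 4 6 2 3.

7 5 1 4 6 2 3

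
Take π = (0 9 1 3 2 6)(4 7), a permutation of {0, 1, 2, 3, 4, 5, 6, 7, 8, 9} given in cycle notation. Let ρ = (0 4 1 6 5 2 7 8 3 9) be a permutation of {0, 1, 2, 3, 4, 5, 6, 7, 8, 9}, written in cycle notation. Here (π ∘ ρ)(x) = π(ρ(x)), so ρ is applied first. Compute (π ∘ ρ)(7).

ρ(7) = 8, then π(8) = 8; composing gives (π ∘ ρ)(7) = 8.

8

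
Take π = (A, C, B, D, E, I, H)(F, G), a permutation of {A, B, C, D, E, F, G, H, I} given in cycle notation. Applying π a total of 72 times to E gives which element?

E lies in the 7-cycle (A, C, B, D, E, I, H).
Powers repeat with period 7 on this cycle, and 72 mod 7 = 2, so π^72(E) = π^2(E).
Stepping 2 places around the cycle: E → I → H.

H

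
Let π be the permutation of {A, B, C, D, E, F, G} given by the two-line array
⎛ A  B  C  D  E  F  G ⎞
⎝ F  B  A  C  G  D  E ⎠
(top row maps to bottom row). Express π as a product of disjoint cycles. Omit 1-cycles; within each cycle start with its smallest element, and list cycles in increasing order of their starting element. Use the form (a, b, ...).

(A, F, D, C)(E, G)

From A: A → F → D → C → A, closing the cycle (A, F, D, C).
Repeating from the next unused element and collecting all non-trivial cycles gives (A, F, D, C)(E, G).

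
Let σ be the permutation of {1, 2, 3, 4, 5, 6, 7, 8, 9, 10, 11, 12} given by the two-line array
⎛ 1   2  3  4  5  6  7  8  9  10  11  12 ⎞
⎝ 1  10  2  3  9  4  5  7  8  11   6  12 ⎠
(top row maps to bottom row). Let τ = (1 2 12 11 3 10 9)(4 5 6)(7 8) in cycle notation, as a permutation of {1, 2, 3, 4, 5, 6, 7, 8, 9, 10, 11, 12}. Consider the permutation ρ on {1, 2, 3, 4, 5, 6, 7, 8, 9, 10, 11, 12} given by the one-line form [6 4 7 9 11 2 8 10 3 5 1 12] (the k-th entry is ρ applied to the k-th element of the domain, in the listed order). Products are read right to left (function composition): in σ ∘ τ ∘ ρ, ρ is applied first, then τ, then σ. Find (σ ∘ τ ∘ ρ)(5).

2

Apply the permutations in order: ρ(5) = 11, then τ(11) = 3, then σ(3) = 2. So (σ ∘ τ ∘ ρ)(5) = 2.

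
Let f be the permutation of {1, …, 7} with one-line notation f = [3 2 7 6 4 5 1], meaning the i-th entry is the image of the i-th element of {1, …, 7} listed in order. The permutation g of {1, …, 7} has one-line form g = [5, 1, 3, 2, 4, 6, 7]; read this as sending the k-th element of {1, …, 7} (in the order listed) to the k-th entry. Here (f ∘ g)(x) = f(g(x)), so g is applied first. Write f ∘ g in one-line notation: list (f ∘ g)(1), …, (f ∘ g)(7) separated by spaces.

4 3 7 2 6 5 1

Chase each element through g then f: 1 → 5 → 4; 2 → 1 → 3; 3 → 3 → 7; 4 → 2 → 2; 5 → 4 → 6; 6 → 6 → 5; 7 → 7 → 1.
So f ∘ g in one-line form is 4 3 7 2 6 5 1.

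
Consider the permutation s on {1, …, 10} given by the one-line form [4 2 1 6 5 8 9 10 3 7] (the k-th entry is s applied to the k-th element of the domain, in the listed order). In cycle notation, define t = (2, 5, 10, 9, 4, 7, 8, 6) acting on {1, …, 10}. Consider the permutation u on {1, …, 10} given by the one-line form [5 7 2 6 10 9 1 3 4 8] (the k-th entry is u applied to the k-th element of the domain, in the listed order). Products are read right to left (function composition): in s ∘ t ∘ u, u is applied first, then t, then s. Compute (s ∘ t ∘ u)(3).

Apply the permutations in order: u(3) = 2, then t(2) = 5, then s(5) = 5. So (s ∘ t ∘ u)(3) = 5.

5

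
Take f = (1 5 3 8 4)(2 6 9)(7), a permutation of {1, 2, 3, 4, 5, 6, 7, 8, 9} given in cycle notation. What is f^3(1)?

1 lies in the 5-cycle (1 5 3 8 4).
Advancing 3 steps from 1: 1 → 5 → 3 → 8.

8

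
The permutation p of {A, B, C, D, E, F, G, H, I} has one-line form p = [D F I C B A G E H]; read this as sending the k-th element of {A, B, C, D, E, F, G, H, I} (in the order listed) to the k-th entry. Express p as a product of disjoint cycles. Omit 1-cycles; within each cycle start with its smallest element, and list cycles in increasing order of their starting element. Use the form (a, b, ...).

From A: A → D → C → I → H → E → B → F → A, closing the cycle (A, D, C, I, H, E, B, F).
Repeating from the next unused element and collecting all non-trivial cycles gives (A, D, C, I, H, E, B, F).

(A, D, C, I, H, E, B, F)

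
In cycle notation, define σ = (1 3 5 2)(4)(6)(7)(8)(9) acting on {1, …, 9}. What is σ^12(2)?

2 lies in the 4-cycle (1 3 5 2).
On a 4-cycle, σ^4 is the identity, so σ^12 = σ^0 there (12 ≡ 0 mod 4).
So σ^12(2) = 2.

2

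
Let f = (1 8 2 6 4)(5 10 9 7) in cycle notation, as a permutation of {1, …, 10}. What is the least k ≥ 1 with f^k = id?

20

The cycle type of f is (5, 4, 1).
The order of f is the least common multiple of its cycle lengths: lcm(5, 4) = 20.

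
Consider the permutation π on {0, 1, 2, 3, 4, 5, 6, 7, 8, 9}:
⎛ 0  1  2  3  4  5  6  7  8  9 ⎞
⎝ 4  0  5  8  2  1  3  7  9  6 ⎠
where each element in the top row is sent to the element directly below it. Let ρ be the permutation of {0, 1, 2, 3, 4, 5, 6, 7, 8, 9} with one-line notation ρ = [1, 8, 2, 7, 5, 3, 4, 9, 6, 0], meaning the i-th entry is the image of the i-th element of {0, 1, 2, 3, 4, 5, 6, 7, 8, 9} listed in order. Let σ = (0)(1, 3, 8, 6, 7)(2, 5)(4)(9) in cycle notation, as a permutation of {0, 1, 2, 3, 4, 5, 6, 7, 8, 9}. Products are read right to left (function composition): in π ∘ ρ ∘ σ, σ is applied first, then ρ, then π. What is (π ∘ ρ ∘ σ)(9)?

4

Apply the permutations in order: σ(9) = 9, then ρ(9) = 0, then π(0) = 4. So (π ∘ ρ ∘ σ)(9) = 4.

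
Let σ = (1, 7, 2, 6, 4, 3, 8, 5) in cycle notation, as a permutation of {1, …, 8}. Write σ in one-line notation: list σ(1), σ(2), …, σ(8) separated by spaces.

7 6 8 3 1 4 2 5

Reading each image from the cycles: 1↦7, 2↦6, 3↦8, 4↦3, 5↦1, 6↦4, 7↦2, 8↦5.
So the one-line form is 7 6 8 3 1 4 2 5.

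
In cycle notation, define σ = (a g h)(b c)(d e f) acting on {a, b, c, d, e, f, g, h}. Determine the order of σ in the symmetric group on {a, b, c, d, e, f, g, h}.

The cycle type of σ is (3, 3, 2).
Since disjoint cycles commute, ord(σ) = lcm(3, 3, 2) = 6.

6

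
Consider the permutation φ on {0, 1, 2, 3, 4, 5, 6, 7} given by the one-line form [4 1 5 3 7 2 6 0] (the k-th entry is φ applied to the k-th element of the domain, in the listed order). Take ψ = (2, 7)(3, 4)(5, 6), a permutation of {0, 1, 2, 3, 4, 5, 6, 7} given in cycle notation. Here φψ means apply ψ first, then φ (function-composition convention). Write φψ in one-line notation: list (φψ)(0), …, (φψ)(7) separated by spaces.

4 1 0 7 3 6 2 5

For each element, apply ψ then φ: 0 → 0 → 4; 1 → 1 → 1; 2 → 7 → 0; 3 → 4 → 7; 4 → 3 → 3; 5 → 6 → 6; 6 → 5 → 2; 7 → 2 → 5.
So φψ in one-line form is 4 1 0 7 3 6 2 5.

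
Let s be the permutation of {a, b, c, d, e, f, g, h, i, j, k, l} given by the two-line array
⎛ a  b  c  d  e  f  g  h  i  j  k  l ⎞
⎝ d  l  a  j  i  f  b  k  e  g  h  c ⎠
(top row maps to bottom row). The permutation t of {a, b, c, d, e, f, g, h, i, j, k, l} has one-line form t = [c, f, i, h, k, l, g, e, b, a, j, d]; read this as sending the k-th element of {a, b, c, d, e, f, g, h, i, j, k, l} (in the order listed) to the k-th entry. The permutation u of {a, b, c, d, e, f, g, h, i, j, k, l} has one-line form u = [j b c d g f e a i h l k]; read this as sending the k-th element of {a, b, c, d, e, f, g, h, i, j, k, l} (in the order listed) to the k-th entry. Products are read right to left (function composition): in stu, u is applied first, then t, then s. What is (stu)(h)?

Chase h: u(h) = a; t(a) = c; s(c) = a. Hence (stu)(h) = a.

a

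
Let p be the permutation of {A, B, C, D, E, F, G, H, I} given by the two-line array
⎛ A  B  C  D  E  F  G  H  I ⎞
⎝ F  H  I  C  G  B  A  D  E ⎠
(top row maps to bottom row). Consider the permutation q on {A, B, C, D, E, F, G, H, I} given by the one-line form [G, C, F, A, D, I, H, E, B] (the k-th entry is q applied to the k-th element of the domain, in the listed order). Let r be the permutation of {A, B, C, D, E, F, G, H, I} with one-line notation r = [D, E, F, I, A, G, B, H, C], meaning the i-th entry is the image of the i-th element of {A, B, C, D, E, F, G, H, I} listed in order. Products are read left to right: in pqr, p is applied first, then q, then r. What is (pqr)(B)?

A

(pqr)(B) = r(q(p(B))). p(B) = H, then q(H) = E, then r(E) = A, so the result is A.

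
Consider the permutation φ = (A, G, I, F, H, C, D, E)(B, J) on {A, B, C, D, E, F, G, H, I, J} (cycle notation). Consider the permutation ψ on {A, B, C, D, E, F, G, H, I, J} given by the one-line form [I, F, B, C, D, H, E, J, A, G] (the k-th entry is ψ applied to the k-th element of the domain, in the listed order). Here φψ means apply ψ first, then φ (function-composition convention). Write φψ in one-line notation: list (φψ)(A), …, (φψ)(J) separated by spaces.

F H J D E C A B G I

(φψ)(x) = φ(ψ(x)). Computing each image: φ(ψ(A)) = φ(I) = F, φ(ψ(B)) = φ(F) = H, φ(ψ(C)) = φ(B) = J, φ(ψ(D)) = φ(C) = D, φ(ψ(E)) = φ(D) = E, φ(ψ(F)) = φ(H) = C, φ(ψ(G)) = φ(E) = A, φ(ψ(H)) = φ(J) = B, φ(ψ(I)) = φ(A) = G, φ(ψ(J)) = φ(G) = I.
Hence φψ = [F H J D E C A B G I].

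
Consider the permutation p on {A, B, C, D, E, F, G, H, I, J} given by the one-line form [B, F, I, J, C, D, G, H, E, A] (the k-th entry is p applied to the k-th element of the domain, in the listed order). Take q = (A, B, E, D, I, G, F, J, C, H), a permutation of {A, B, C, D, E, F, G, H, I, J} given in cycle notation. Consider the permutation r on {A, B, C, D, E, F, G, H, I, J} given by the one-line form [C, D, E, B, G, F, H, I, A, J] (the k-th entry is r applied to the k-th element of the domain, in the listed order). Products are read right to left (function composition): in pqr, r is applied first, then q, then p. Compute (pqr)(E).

Apply the permutations in order: r(E) = G, then q(G) = F, then p(F) = D. So (pqr)(E) = D.

D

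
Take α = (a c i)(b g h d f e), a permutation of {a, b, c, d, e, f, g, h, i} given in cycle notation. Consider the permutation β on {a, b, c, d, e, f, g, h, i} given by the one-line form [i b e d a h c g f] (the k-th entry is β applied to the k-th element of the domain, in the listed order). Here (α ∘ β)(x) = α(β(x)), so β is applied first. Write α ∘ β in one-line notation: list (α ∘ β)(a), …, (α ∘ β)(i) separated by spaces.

Chase each element through β then α: a → i → a; b → b → g; c → e → b; d → d → f; e → a → c; f → h → d; g → c → i; h → g → h; i → f → e.
So α ∘ β in one-line form is a g b f c d i h e.

a g b f c d i h e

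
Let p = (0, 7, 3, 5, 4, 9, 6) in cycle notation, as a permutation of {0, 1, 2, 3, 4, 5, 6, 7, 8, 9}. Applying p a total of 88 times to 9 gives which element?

9 lies in the 7-cycle (0, 7, 3, 5, 4, 9, 6).
On a 7-cycle, p^7 is the identity, so p^88 = p^4 there (88 ≡ 4 mod 7).
Advancing 4 steps from 9: 9 → 6 → 0 → 7 → 3.

3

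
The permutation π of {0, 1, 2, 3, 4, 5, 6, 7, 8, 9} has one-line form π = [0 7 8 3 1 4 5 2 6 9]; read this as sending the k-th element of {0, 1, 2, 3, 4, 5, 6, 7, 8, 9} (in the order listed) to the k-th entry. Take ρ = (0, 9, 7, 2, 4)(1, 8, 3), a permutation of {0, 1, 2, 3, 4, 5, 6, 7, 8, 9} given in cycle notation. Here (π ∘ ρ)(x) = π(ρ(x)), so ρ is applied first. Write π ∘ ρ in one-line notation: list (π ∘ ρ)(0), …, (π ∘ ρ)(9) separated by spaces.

(π ∘ ρ)(x) = π(ρ(x)). Computing each image: π(ρ(0)) = π(9) = 9, π(ρ(1)) = π(8) = 6, π(ρ(2)) = π(4) = 1, π(ρ(3)) = π(1) = 7, π(ρ(4)) = π(0) = 0, π(ρ(5)) = π(5) = 4, π(ρ(6)) = π(6) = 5, π(ρ(7)) = π(2) = 8, π(ρ(8)) = π(3) = 3, π(ρ(9)) = π(7) = 2.
Hence π ∘ ρ = [9 6 1 7 0 4 5 8 3 2].

9 6 1 7 0 4 5 8 3 2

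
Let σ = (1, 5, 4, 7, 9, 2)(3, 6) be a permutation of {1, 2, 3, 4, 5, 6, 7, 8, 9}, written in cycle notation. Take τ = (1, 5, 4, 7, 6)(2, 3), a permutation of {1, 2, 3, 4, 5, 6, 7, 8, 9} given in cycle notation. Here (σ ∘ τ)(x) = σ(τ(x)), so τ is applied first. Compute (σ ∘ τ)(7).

(σ ∘ τ)(7) = σ(τ(7)). τ(7) = 6, then σ(6) = 3. So (σ ∘ τ)(7) = 3.

3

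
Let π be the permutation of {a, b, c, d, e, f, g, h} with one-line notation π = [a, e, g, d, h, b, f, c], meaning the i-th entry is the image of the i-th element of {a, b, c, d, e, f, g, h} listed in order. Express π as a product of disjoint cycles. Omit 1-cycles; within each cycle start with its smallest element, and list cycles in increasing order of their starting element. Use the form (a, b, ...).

(b, e, h, c, g, f)

Start at b and follow images: b → e → h → c → g → f → b, giving the cycle (b, e, h, c, g, f).
Continuing from each remaining unvisited element yields (b, e, h, c, g, f).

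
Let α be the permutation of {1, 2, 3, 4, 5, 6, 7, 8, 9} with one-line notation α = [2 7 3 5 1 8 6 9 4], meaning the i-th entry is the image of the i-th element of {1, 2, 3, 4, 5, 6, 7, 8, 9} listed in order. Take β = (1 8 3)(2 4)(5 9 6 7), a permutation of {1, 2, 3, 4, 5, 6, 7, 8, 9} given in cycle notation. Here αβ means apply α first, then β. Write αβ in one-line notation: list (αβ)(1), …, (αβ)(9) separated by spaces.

(αβ)(x) = β(α(x)). Computing each image: β(α(1)) = β(2) = 4, β(α(2)) = β(7) = 5, β(α(3)) = β(3) = 1, β(α(4)) = β(5) = 9, β(α(5)) = β(1) = 8, β(α(6)) = β(8) = 3, β(α(7)) = β(6) = 7, β(α(8)) = β(9) = 6, β(α(9)) = β(4) = 2.
Hence αβ = [4 5 1 9 8 3 7 6 2].

4 5 1 9 8 3 7 6 2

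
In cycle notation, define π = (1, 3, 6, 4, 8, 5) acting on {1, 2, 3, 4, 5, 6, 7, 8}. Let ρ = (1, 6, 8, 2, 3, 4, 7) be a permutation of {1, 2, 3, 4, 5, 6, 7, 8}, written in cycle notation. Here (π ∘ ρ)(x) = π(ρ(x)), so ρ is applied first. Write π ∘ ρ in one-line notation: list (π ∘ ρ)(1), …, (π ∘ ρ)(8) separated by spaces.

(π ∘ ρ)(x) = π(ρ(x)). Computing each image: π(ρ(1)) = π(6) = 4, π(ρ(2)) = π(3) = 6, π(ρ(3)) = π(4) = 8, π(ρ(4)) = π(7) = 7, π(ρ(5)) = π(5) = 1, π(ρ(6)) = π(8) = 5, π(ρ(7)) = π(1) = 3, π(ρ(8)) = π(2) = 2.
Hence π ∘ ρ = [4 6 8 7 1 5 3 2].

4 6 8 7 1 5 3 2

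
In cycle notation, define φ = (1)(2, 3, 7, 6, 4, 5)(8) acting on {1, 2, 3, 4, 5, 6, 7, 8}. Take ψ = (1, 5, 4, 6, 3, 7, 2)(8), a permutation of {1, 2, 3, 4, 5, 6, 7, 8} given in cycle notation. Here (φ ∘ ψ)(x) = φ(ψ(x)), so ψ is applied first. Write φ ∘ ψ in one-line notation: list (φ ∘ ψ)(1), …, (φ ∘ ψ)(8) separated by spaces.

2 1 6 4 5 7 3 8

(φ ∘ ψ)(x) = φ(ψ(x)). Computing each image: φ(ψ(1)) = φ(5) = 2, φ(ψ(2)) = φ(1) = 1, φ(ψ(3)) = φ(7) = 6, φ(ψ(4)) = φ(6) = 4, φ(ψ(5)) = φ(4) = 5, φ(ψ(6)) = φ(3) = 7, φ(ψ(7)) = φ(2) = 3, φ(ψ(8)) = φ(8) = 8.
Hence φ ∘ ψ = [2 1 6 4 5 7 3 8].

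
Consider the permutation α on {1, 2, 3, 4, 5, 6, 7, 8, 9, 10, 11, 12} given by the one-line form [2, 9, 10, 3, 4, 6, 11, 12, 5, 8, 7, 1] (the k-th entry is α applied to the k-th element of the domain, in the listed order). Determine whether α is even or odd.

odd

In disjoint-cycle form the cycle lengths are 9, 2, 1.
A cycle of length ℓ contributes ℓ−1 transpositions, so α is a product of 8 + 1 = 9 transpositions — odd.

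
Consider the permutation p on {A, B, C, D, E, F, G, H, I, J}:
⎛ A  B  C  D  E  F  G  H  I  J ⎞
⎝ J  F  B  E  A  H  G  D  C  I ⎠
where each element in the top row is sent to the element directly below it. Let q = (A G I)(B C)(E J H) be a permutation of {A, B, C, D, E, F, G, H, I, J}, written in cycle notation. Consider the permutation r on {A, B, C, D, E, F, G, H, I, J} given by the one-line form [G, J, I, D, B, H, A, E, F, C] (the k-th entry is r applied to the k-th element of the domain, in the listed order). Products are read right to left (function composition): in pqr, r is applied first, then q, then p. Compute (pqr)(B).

Chase B: r(B) = J; q(J) = H; p(H) = D. Hence (pqr)(B) = D.

D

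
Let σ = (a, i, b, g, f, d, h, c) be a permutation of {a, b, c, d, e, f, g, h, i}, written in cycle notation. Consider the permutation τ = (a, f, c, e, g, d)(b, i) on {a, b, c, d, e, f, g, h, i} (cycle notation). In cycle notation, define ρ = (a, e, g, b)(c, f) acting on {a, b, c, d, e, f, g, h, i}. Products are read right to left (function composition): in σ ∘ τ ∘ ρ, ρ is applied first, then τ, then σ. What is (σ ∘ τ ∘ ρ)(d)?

(σ ∘ τ ∘ ρ)(d) = σ(τ(ρ(d))). ρ(d) = d, then τ(d) = a, then σ(a) = i, so the result is i.

i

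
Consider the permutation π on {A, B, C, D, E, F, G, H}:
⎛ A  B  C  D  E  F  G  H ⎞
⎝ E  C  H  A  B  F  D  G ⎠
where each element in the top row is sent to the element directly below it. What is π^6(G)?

Tracing G → D → … returns to G after 7 steps, so G lies in a 7-cycle (A E B C H G D).
Stepping 6 places around the cycle: G → D → A → E → B → C → H.

H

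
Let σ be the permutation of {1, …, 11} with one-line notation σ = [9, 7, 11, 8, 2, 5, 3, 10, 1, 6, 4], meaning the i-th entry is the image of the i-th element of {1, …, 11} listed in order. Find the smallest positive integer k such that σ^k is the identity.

Decomposing into disjoint cycles gives cycle lengths 9, 2.
The order of σ is the least common multiple of its cycle lengths: lcm(9, 2) = 18.

18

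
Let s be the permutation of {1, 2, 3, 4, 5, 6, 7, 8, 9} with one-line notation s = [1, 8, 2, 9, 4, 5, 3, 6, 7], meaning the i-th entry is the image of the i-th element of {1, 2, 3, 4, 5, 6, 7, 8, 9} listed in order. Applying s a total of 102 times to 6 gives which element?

2

Tracing 6 → 5 → … returns to 6 after 8 steps, so 6 lies in an 8-cycle (2 8 6 5 4 9 7 3).
Powers repeat with period 8 on this cycle, and 102 mod 8 = 6, so s^102(6) = s^6(6).
Advancing 6 steps from 6: 6 → 5 → 4 → 9 → 7 → 3 → 2.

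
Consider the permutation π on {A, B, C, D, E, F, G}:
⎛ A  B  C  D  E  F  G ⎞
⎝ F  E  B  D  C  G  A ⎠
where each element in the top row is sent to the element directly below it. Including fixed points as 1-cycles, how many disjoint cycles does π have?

The cycle decomposition is (A, F, G)(B, E, C)(D), which has 3 cycles (counting 1-cycles).

3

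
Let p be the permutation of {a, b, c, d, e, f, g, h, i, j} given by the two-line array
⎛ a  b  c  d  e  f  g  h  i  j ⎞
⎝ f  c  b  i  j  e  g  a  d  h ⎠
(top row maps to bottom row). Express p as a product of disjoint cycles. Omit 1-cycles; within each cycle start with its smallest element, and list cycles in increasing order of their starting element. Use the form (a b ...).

(a f e j h)(b c)(d i)

From a: a → f → e → j → h → a, closing the cycle (a f e j h).
Repeating from the next unused element and collecting all non-trivial cycles gives (a f e j h)(b c)(d i).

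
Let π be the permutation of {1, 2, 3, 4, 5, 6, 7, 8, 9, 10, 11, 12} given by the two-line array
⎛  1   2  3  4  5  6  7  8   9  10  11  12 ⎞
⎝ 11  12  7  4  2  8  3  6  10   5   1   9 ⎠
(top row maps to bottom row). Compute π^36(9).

Tracing 9 → 10 → … returns to 9 after 5 steps, so 9 lies in a 5-cycle (2, 12, 9, 10, 5).
Powers repeat with period 5 on this cycle, and 36 mod 5 = 1, so π^36(9) = π^1(9).
Advancing 1 step from 9: 9 → 10.

10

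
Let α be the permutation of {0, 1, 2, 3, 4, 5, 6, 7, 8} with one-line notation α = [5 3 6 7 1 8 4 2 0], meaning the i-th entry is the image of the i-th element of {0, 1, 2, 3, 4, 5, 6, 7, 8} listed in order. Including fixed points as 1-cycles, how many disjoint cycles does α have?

The cycle decomposition is (0, 5, 8)(1, 3, 7, 2, 6, 4), which has 2 cycles (counting 1-cycles).

2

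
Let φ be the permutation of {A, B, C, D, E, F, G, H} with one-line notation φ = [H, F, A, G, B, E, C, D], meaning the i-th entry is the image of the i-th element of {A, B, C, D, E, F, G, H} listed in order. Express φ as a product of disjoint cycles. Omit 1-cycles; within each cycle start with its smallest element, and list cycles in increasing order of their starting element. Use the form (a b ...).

Start at A and follow images: A → H → D → G → C → A, giving the cycle (A H D G C).
Repeating from the next unused element and collecting all non-trivial cycles gives (A H D G C)(B F E).

(A H D G C)(B F E)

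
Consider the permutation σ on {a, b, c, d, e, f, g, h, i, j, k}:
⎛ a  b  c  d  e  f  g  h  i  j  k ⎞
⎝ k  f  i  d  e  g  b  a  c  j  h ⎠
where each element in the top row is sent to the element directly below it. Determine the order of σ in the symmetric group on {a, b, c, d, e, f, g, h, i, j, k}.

6

Decomposing into disjoint cycles gives cycle lengths 3, 3, 2, 1, 1, 1.
Since disjoint cycles commute, ord(σ) = lcm(3, 3, 2) = 6.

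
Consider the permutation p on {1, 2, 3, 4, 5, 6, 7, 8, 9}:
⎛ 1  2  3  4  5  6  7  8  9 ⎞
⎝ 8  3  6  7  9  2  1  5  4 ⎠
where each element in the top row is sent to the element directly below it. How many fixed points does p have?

0

No element satisfies p(x) = x, so there are 0 fixed points.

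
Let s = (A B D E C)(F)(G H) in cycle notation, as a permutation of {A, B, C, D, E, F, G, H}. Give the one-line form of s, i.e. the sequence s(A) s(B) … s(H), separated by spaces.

B D A E C F H G

Image by image: A↦B, B↦D, C↦A, D↦E, E↦C, F↦F, G↦H, H↦G.
Listing these in domain order gives B D A E C F H G.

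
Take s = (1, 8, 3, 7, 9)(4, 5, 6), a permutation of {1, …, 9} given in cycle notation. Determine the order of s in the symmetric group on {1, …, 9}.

15

The disjoint cycles have lengths 5, 3, 1.
The order is lcm(5, 3) = 15.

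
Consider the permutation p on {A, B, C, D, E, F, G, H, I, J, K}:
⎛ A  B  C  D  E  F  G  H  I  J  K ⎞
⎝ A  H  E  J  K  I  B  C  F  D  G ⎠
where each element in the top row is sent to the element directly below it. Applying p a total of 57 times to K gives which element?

Tracing K → G → … returns to K after 6 steps, so K lies in a 6-cycle (B, H, C, E, K, G).
Powers repeat with period 6 on this cycle, and 57 mod 6 = 3, so p^57(K) = p^3(K).
Stepping 3 places around the cycle: K → G → B → H.

H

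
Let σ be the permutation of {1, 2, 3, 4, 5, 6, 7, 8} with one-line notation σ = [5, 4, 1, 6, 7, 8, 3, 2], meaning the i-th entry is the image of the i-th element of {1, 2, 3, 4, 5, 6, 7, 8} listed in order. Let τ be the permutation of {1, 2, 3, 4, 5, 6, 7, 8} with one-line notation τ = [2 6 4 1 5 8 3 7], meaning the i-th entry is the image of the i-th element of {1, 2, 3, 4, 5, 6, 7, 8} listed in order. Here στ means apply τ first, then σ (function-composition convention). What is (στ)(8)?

(στ)(8) = σ(τ(8)). τ(8) = 7, then σ(7) = 3. So (στ)(8) = 3.

3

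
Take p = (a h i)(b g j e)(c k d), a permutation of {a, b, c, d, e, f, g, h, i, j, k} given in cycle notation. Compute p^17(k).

c

k lies in the 3-cycle (c k d).
Powers repeat with period 3 on this cycle, and 17 mod 3 = 2, so p^17(k) = p^2(k).
Stepping 2 places around the cycle: k → d → c.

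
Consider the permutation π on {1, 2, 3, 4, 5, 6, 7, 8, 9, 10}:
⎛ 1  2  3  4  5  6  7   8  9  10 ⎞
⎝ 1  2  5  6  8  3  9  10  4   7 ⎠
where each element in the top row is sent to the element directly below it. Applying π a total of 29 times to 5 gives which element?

4

Tracing 5 → 8 → … returns to 5 after 8 steps, so 5 lies in an 8-cycle (3 5 8 10 7 9 4 6).
Since the cycle has length 8, π^29 acts on it the same as π^5 (29 mod 8 = 5).
Advancing 5 steps from 5: 5 → 8 → 10 → 7 → 9 → 4.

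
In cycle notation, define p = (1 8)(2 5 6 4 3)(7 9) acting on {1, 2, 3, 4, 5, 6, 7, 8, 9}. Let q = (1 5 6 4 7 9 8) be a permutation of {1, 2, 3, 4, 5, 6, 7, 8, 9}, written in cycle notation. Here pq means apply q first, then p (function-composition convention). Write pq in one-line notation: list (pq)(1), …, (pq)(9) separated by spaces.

6 5 2 9 4 3 7 8 1

Chase each element through q then p: 1 → 5 → 6; 2 → 2 → 5; 3 → 3 → 2; 4 → 7 → 9; 5 → 6 → 4; 6 → 4 → 3; 7 → 9 → 7; 8 → 1 → 8; 9 → 8 → 1.
Collecting the images, pq = [6 5 2 9 4 3 7 8 1].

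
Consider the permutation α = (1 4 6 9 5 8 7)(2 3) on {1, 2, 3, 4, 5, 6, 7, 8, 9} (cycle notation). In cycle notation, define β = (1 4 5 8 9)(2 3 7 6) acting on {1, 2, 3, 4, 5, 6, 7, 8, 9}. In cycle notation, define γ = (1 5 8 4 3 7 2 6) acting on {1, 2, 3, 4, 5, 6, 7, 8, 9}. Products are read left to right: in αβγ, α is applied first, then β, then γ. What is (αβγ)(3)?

(αβγ)(3) = γ(β(α(3))). α(3) = 2, then β(2) = 3, then γ(3) = 7, so the result is 7.

7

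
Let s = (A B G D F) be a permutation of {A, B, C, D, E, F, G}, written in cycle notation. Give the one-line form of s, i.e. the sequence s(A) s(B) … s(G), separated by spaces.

Reading each image from the cycles: A↦B, B↦G, C↦C, D↦F, E↦E, F↦A, G↦D.
Listing these in domain order gives B G C F E A D.

B G C F E A D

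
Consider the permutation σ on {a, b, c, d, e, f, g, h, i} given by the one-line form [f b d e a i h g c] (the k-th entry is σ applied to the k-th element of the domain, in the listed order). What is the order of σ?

6

Writing σ as disjoint cycles, the cycle lengths are 6, 2, 1.
The order of σ is the least common multiple of its cycle lengths: lcm(6, 2) = 6.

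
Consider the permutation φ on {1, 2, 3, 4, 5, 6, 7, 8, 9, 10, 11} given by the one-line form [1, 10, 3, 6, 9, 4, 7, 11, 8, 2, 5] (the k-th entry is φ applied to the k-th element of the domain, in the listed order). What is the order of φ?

4

Decomposing into disjoint cycles gives cycle lengths 4, 2, 2, 1, 1, 1.
The order is lcm(4, 2, 2) = 4.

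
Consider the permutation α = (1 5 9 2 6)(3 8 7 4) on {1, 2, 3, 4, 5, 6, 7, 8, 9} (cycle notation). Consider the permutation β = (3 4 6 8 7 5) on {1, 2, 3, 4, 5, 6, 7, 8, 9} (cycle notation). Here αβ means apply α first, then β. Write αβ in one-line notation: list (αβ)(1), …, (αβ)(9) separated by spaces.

Chase each element through α then β: 1 → 5 → 3; 2 → 6 → 8; 3 → 8 → 7; 4 → 3 → 4; 5 → 9 → 9; 6 → 1 → 1; 7 → 4 → 6; 8 → 7 → 5; 9 → 2 → 2.
Collecting the images, αβ = [3 8 7 4 9 1 6 5 2].

3 8 7 4 9 1 6 5 2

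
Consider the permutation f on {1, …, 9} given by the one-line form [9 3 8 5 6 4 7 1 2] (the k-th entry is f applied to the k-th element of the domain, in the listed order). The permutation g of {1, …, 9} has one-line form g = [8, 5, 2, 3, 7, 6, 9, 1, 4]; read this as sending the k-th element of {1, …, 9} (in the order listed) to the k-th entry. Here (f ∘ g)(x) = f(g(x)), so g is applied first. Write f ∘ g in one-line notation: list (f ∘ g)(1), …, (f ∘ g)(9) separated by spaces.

For each element, apply g then f: 1 → 8 → 1; 2 → 5 → 6; 3 → 2 → 3; 4 → 3 → 8; 5 → 7 → 7; 6 → 6 → 4; 7 → 9 → 2; 8 → 1 → 9; 9 → 4 → 5.
So f ∘ g in one-line form is 1 6 3 8 7 4 2 9 5.

1 6 3 8 7 4 2 9 5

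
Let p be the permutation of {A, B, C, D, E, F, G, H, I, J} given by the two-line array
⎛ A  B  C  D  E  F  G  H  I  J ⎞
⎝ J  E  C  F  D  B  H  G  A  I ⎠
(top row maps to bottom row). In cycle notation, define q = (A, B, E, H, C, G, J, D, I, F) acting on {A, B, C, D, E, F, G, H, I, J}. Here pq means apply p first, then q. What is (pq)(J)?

p(J) = I, then q(I) = F; composing gives (pq)(J) = F.

F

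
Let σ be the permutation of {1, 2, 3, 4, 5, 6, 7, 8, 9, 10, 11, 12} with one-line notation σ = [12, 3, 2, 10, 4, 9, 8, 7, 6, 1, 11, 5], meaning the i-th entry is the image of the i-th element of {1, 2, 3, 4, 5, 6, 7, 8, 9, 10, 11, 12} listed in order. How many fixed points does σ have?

1

The fixed points (elements with σ(x) = x) are {11}, so there is 1.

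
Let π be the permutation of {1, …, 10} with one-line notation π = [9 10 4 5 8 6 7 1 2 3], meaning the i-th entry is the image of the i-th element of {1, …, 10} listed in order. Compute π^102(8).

4

Tracing 8 → 1 → … returns to 8 after 8 steps, so 8 lies in an 8-cycle (1 9 2 10 3 4 5 8).
On an 8-cycle, π^8 is the identity, so π^102 = π^6 there (102 ≡ 6 mod 8).
Advancing 6 steps from 8: 8 → 1 → 9 → 2 → 10 → 3 → 4.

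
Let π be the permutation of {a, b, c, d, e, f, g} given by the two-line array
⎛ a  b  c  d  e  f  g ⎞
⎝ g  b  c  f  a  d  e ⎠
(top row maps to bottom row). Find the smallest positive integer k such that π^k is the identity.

6

Writing π as disjoint cycles, the cycle lengths are 3, 2, 1, 1.
The order of π is the least common multiple of its cycle lengths: lcm(3, 2) = 6.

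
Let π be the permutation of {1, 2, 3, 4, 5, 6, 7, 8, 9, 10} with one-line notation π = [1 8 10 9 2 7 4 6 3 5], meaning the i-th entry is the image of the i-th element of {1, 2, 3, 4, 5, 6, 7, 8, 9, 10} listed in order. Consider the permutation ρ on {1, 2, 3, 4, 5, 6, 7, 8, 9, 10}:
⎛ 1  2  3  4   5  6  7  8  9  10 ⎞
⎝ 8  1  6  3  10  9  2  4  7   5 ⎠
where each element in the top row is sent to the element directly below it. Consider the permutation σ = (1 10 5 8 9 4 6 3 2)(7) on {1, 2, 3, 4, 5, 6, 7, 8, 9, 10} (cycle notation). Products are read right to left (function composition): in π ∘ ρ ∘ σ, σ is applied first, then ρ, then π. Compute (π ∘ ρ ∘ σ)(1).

Chase 1: σ(1) = 10; ρ(10) = 5; π(5) = 2. Hence (π ∘ ρ ∘ σ)(1) = 2.

2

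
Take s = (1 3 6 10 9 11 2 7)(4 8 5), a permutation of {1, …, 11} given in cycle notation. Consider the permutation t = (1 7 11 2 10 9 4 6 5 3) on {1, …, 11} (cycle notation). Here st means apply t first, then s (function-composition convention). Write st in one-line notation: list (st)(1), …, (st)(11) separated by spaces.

1 9 3 10 6 4 2 5 8 11 7

(st)(x) = s(t(x)). Computing each image: s(t(1)) = s(7) = 1, s(t(2)) = s(10) = 9, s(t(3)) = s(1) = 3, s(t(4)) = s(6) = 10, s(t(5)) = s(3) = 6, s(t(6)) = s(5) = 4, s(t(7)) = s(11) = 2, s(t(8)) = s(8) = 5, s(t(9)) = s(4) = 8, s(t(10)) = s(9) = 11, s(t(11)) = s(2) = 7.
Hence st = [1 9 3 10 6 4 2 5 8 11 7].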